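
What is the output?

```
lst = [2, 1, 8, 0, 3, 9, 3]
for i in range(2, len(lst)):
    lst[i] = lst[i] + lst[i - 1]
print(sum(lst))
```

i=2: lst[2] = 8+1 = 9 → [2, 1, 9, 0, 3, 9, 3]
i=3: lst[3] = 0+9 = 9 → [2, 1, 9, 9, 3, 9, 3]
i=4: lst[4] = 3+9 = 12 → [2, 1, 9, 9, 12, 9, 3]
i=5: lst[5] = 9+12 = 21 → [2, 1, 9, 9, 12, 21, 3]
i=6: lst[6] = 3+21 = 24 → [2, 1, 9, 9, 12, 21, 24]
sum = 78

78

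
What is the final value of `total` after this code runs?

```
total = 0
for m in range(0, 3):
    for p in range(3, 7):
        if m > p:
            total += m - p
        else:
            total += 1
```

m=0,p=3: not 0>3, total = 0+1 = 1
m=0,p=4: not 0>4, total = 1+1 = 2
m=0,p=5: not 0>5, total = 2+1 = 3
m=0,p=6: not 0>6, total = 3+1 = 4
m=1,p=3: not 1>3, total = 4+1 = 5
m=1,p=4: not 1>4, total = 5+1 = 6
m=1,p=5: not 1>5, total = 6+1 = 7
m=1,p=6: not 1>6, total = 7+1 = 8
m=2,p=3: not 2>3, total = 8+1 = 9
m=2,p=4: not 2>4, total = 9+1 = 10
m=2,p=5: not 2>5, total = 10+1 = 11
m=2,p=6: not 2>6, total = 11+1 = 12

12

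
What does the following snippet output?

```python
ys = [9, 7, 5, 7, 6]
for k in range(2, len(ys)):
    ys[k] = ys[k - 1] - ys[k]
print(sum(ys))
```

2

k=2: ys[2] = 7-5 = 2 → [9, 7, 2, 7, 6]
k=3: ys[3] = 2-7 = -5 → [9, 7, 2, -5, 6]
k=4: ys[4] = (-5)-6 = -11 → [9, 7, 2, -5, -11]
sum = 2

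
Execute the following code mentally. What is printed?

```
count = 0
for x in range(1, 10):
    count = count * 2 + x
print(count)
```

x=1: count = 0*2+1 = 1
x=2: count = 1*2+2 = 4
x=3: count = 4*2+3 = 11
x=4: count = 11*2+4 = 26
x=5: count = 26*2+5 = 57
x=6: count = 57*2+6 = 120
x=7: count = 120*2+7 = 247
x=8: count = 247*2+8 = 502
x=9: count = 502*2+9 = 1013

1013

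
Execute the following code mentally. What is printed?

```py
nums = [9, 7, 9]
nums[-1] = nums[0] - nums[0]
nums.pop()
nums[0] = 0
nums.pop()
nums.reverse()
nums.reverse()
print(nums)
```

nums[-1] = nums[0]-nums[0] = 9-9 = 0 → [9, 7, 0]
pop() removes 0 → [9, 7]
nums[0] = 0 → [0, 7]
pop() removes 7 → [0]
reverse → [0]
reverse → [0]

[0]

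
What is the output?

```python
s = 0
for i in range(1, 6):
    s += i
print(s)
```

i=1: s = 0+1 = 1
i=2: s = 1+2 = 3
i=3: s = 3+3 = 6
i=4: s = 6+4 = 10
i=5: s = 10+5 = 15

15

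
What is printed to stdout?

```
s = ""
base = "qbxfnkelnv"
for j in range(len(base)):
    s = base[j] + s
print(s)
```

j=0: prepend 'q' → 'q'
j=1: prepend 'b' → 'bq'
j=2: prepend 'x' → 'xbq'
j=3: prepend 'f' → 'fxbq'
j=4: prepend 'n' → 'nfxbq'
j=5: prepend 'k' → 'knfxbq'
j=6: prepend 'e' → 'eknfxbq'
j=7: prepend 'l' → 'leknfxbq'
j=8: prepend 'n' → 'nleknfxbq'
j=9: prepend 'v' → 'vnleknfxbq'

vnleknfxbq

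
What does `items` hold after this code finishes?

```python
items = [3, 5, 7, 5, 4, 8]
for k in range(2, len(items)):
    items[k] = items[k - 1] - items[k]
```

k=2: items[2] = 5-7 = -2 → [3, 5, -2, 5, 4, 8]
k=3: items[3] = (-2)-5 = -7 → [3, 5, -2, -7, 4, 8]
k=4: items[4] = (-7)-4 = -11 → [3, 5, -2, -7, -11, 8]
k=5: items[5] = (-11)-8 = -19 → [3, 5, -2, -7, -11, -19]

[3, 5, -2, -7, -11, -19]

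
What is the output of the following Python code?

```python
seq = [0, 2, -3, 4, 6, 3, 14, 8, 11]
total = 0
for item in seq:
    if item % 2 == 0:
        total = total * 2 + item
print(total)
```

item=0: even, total = 0*2+0 = 0
item=2: even, total = 0*2+2 = 2
item=-3: not even
item=4: even, total = 2*2+4 = 8
item=6: even, total = 8*2+6 = 22
item=3: not even
item=14: even, total = 22*2+14 = 58
item=8: even, total = 58*2+8 = 124
item=11: not even

124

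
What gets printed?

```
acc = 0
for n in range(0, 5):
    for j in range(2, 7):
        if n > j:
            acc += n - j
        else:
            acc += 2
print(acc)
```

48

n=0,j=2: not 0>2, acc = 0+2 = 2
n=0,j=3: not 0>3, acc = 2+2 = 4
n=0,j=4: not 0>4, acc = 4+2 = 6
n=0,j=5: not 0>5, acc = 6+2 = 8
n=0,j=6: not 0>6, acc = 8+2 = 10
n=1,j=2: not 1>2, acc = 10+2 = 12
n=1,j=3: not 1>3, acc = 12+2 = 14
n=1,j=4: not 1>4, acc = 14+2 = 16
n=1,j=5: not 1>5, acc = 16+2 = 18
n=1,j=6: not 1>6, acc = 18+2 = 20
n=2,j=2: not 2>2, acc = 20+2 = 22
n=2,j=3: not 2>3, acc = 22+2 = 24
n=2,j=4: not 2>4, acc = 24+2 = 26
n=2,j=5: not 2>5, acc = 26+2 = 28
n=2,j=6: not 2>6, acc = 28+2 = 30
n=3,j=2: 3>2, acc = 30+1 = 31
n=3,j=3: not 3>3, acc = 31+2 = 33
n=3,j=4: not 3>4, acc = 33+2 = 35
n=3,j=5: not 3>5, acc = 35+2 = 37
n=3,j=6: not 3>6, acc = 37+2 = 39
n=4,j=2: 4>2, acc = 39+2 = 41
n=4,j=3: 4>3, acc = 41+1 = 42
n=4,j=4: not 4>4, acc = 42+2 = 44
n=4,j=5: not 4>5, acc = 44+2 = 46
n=4,j=6: not 4>6, acc = 46+2 = 48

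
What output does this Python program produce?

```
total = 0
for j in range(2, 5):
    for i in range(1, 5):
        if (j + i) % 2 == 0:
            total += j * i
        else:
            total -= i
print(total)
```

34

j=2,i=1: odd sum, total = 0-1 = -1
j=2,i=2: even sum, total = (-1)+4 = 3
j=2,i=3: odd sum, total = 3-3 = 0
j=2,i=4: even sum, total = 0+8 = 8
j=3,i=1: even sum, total = 8+3 = 11
j=3,i=2: odd sum, total = 11-2 = 9
j=3,i=3: even sum, total = 9+9 = 18
j=3,i=4: odd sum, total = 18-4 = 14
j=4,i=1: odd sum, total = 14-1 = 13
j=4,i=2: even sum, total = 13+8 = 21
j=4,i=3: odd sum, total = 21-3 = 18
j=4,i=4: even sum, total = 18+16 = 34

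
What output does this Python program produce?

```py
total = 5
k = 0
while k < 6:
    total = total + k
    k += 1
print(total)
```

k=0: total = 5+0 = 5
k=1: total = 5+1 = 6
k=2: total = 6+2 = 8
k=3: total = 8+3 = 11
k=4: total = 11+4 = 15
k=5: total = 15+5 = 20

20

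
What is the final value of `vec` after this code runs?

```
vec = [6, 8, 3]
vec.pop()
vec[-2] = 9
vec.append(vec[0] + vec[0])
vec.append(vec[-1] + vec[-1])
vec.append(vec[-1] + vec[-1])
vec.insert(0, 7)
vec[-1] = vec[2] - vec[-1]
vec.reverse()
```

pop() removes 3 → [6, 8]
vec[-2] = 9 → [9, 8]
append vec[0]+vec[0] = 9+9 = 18 → [9, 8, 18]
append vec[-1]+vec[-1] = 18+18 = 36 → [9, 8, 18, 36]
append vec[-1]+vec[-1] = 36+36 = 72 → [9, 8, 18, 36, 72]
insert 7 at 0 → [7, 9, 8, 18, 36, 72]
vec[-1] = vec[2]-vec[-1] = 8-72 = -64 → [7, 9, 8, 18, 36, -64]
reverse → [-64, 36, 18, 8, 9, 7]

[-64, 36, 18, 8, 9, 7]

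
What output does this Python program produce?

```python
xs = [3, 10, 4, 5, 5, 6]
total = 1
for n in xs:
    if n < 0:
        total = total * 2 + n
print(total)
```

1

n=3: not <0
n=10: not <0
n=4: not <0
n=5: not <0
n=5: not <0
n=6: not <0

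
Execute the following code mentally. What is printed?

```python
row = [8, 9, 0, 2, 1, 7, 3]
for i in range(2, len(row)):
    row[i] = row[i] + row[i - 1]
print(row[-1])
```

i=2: row[2] = 0+9 = 9 → [8, 9, 9, 2, 1, 7, 3]
i=3: row[3] = 2+9 = 11 → [8, 9, 9, 11, 1, 7, 3]
i=4: row[4] = 1+11 = 12 → [8, 9, 9, 11, 12, 7, 3]
i=5: row[5] = 7+12 = 19 → [8, 9, 9, 11, 12, 19, 3]
i=6: row[6] = 3+19 = 22 → [8, 9, 9, 11, 12, 19, 22]

22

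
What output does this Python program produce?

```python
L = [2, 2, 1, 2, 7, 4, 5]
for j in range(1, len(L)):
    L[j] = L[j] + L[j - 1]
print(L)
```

j=1: L[1] = 2+2 = 4 → [2, 4, 1, 2, 7, 4, 5]
j=2: L[2] = 1+4 = 5 → [2, 4, 5, 2, 7, 4, 5]
j=3: L[3] = 2+5 = 7 → [2, 4, 5, 7, 7, 4, 5]
j=4: L[4] = 7+7 = 14 → [2, 4, 5, 7, 14, 4, 5]
j=5: L[5] = 4+14 = 18 → [2, 4, 5, 7, 14, 18, 5]
j=6: L[6] = 5+18 = 23 → [2, 4, 5, 7, 14, 18, 23]

[2, 4, 5, 7, 14, 18, 23]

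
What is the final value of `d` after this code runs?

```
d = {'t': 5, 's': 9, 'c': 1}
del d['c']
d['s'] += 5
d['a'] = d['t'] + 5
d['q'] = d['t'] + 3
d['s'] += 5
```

del 'c' → {'t': 5, 's': 9}
d['s'] = 9+5 = 14 → {'t': 5, 's': 14}
d['a'] = d['t']+5 = 10 → {'t': 5, 's': 14, 'a': 10}
d['q'] = d['t']+3 = 8 → {'t': 5, 's': 14, 'a': 10, 'q': 8}
d['s'] = 14+5 = 19 → {'t': 5, 's': 19, 'a': 10, 'q': 8}

{'t': 5, 's': 19, 'a': 10, 'q': 8}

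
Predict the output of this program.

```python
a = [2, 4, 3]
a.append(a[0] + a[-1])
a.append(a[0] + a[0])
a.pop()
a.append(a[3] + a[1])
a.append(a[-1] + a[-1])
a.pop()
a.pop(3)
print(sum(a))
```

append a[0]+a[-1] = 2+3 = 5 → [2, 4, 3, 5]
append a[0]+a[0] = 2+2 = 4 → [2, 4, 3, 5, 4]
pop() removes 4 → [2, 4, 3, 5]
append a[3]+a[1] = 5+4 = 9 → [2, 4, 3, 5, 9]
append a[-1]+a[-1] = 9+9 = 18 → [2, 4, 3, 5, 9, 18]
pop() removes 18 → [2, 4, 3, 5, 9]
pop(3) removes 5 → [2, 4, 3, 9]
sum = 18

18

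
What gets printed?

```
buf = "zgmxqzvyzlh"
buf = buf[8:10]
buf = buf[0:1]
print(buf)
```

slice [8:10] → 'zl'
slice [0:1] → 'z'

z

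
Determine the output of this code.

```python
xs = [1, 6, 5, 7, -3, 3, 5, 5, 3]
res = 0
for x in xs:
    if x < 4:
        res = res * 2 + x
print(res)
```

5

x=1: <4, res = 0*2+1 = 1
x=6: not <4
x=5: not <4
x=7: not <4
x=-3: <4, res = 1*2+(-3) = -1
x=3: <4, res = (-1)*2+3 = 1
x=5: not <4
x=5: not <4
x=3: <4, res = 1*2+3 = 5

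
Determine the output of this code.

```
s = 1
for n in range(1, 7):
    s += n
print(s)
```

22

n=1: s = 1+1 = 2
n=2: s = 2+2 = 4
n=3: s = 4+3 = 7
n=4: s = 7+4 = 11
n=5: s = 11+5 = 16
n=6: s = 16+6 = 22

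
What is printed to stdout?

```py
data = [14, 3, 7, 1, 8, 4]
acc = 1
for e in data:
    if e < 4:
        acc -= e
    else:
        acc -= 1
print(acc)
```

-7

e=14: not <4, acc = 1-1 = 0
e=3: <4, acc = 0-3 = -3
e=7: not <4, acc = (-3)-1 = -4
e=1: <4, acc = (-4)-1 = -5
e=8: not <4, acc = (-5)-1 = -6
e=4: not <4, acc = (-6)-1 = -7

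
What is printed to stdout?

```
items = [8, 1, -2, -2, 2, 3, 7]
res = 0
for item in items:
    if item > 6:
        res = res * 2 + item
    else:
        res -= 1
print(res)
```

13

item=8: >6, res = 0*2+8 = 8
item=1: not >6, res = 8-1 = 7
item=-2: not >6, res = 7-1 = 6
item=-2: not >6, res = 6-1 = 5
item=2: not >6, res = 5-1 = 4
item=3: not >6, res = 4-1 = 3
item=7: >6, res = 3*2+7 = 13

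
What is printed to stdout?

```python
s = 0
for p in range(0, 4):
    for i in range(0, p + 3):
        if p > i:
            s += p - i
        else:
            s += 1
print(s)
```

22

p=0,i=0: not 0>0, s = 0+1 = 1
p=0,i=1: not 0>1, s = 1+1 = 2
p=0,i=2: not 0>2, s = 2+1 = 3
p=1,i=0: 1>0, s = 3+1 = 4
p=1,i=1: not 1>1, s = 4+1 = 5
p=1,i=2: not 1>2, s = 5+1 = 6
p=1,i=3: not 1>3, s = 6+1 = 7
p=2,i=0: 2>0, s = 7+2 = 9
p=2,i=1: 2>1, s = 9+1 = 10
p=2,i=2: not 2>2, s = 10+1 = 11
p=2,i=3: not 2>3, s = 11+1 = 12
p=2,i=4: not 2>4, s = 12+1 = 13
p=3,i=0: 3>0, s = 13+3 = 16
p=3,i=1: 3>1, s = 16+2 = 18
p=3,i=2: 3>2, s = 18+1 = 19
p=3,i=3: not 3>3, s = 19+1 = 20
p=3,i=4: not 3>4, s = 20+1 = 21
p=3,i=5: not 3>5, s = 21+1 = 22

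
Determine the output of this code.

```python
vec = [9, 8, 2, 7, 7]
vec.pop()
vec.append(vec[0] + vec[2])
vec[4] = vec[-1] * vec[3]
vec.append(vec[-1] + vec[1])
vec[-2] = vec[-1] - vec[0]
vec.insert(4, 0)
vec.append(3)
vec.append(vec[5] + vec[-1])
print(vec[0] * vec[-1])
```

711

pop() removes 7 → [9, 8, 2, 7]
append vec[0]+vec[2] = 9+2 = 11 → [9, 8, 2, 7, 11]
vec[4] = vec[-1]*vec[3] = 11*7 = 77 → [9, 8, 2, 7, 77]
append vec[-1]+vec[1] = 77+8 = 85 → [9, 8, 2, 7, 77, 85]
vec[-2] = vec[-1]-vec[0] = 85-9 = 76 → [9, 8, 2, 7, 76, 85]
insert 0 at 4 → [9, 8, 2, 7, 0, 76, 85]
append 3 → [9, 8, 2, 7, 0, 76, 85, 3]
append vec[5]+vec[-1] = 76+3 = 79 → [9, 8, 2, 7, 0, 76, 85, 3, 79]
vec[0]*vec[-1] = 9*79 = 711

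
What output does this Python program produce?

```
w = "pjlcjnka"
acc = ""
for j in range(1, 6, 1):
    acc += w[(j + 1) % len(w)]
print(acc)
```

lcjnk

j=1: add w[2]='l' → 'l'
j=2: add w[3]='c' → 'lc'
j=3: add w[4]='j' → 'lcj'
j=4: add w[5]='n' → 'lcjn'
j=5: add w[6]='k' → 'lcjnk'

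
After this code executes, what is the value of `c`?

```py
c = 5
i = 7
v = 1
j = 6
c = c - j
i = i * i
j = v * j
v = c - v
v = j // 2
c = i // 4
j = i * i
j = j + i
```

c = 5-6 = -1
i = 7*7 = 49
j = 1*6 = 6
v = (-1)-1 = -2
v = 6//2 = 3
c = 49//4 = 12
j = 49*49 = 2401
j = 2401+49 = 2450

12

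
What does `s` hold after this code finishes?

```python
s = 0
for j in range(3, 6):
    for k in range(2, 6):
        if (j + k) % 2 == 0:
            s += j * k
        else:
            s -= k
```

68

j=3,k=2: odd sum, s = 0-2 = -2
j=3,k=3: even sum, s = (-2)+9 = 7
j=3,k=4: odd sum, s = 7-4 = 3
j=3,k=5: even sum, s = 3+15 = 18
j=4,k=2: even sum, s = 18+8 = 26
j=4,k=3: odd sum, s = 26-3 = 23
j=4,k=4: even sum, s = 23+16 = 39
j=4,k=5: odd sum, s = 39-5 = 34
j=5,k=2: odd sum, s = 34-2 = 32
j=5,k=3: even sum, s = 32+15 = 47
j=5,k=4: odd sum, s = 47-4 = 43
j=5,k=5: even sum, s = 43+25 = 68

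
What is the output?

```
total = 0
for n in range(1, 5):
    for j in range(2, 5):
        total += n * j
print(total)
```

90

n=1,j=2: total = 0+2 = 2
n=1,j=3: total = 2+3 = 5
n=1,j=4: total = 5+4 = 9
n=2,j=2: total = 9+4 = 13
n=2,j=3: total = 13+6 = 19
n=2,j=4: total = 19+8 = 27
n=3,j=2: total = 27+6 = 33
n=3,j=3: total = 33+9 = 42
n=3,j=4: total = 42+12 = 54
n=4,j=2: total = 54+8 = 62
n=4,j=3: total = 62+12 = 74
n=4,j=4: total = 74+16 = 90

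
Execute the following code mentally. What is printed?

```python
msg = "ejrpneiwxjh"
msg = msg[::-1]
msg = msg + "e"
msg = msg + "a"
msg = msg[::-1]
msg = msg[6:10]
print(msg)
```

neiw

reverse → 'hjxwienprje'
+ 'e' → 'hjxwienprjee'
+ 'a' → 'hjxwienprjeea'
reverse → 'aeejrpneiwxjh'
slice [6:10] → 'neiw'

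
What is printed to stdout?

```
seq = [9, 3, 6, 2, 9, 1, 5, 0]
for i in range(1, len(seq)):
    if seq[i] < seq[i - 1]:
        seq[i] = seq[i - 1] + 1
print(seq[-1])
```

i=1: 3<9, seq[1] = 9+1 = 10 → [9, 10, 6, 2, 9, 1, 5, 0]
i=2: 6<10, seq[2] = 10+1 = 11 → [9, 10, 11, 2, 9, 1, 5, 0]
i=3: 2<11, seq[3] = 11+1 = 12 → [9, 10, 11, 12, 9, 1, 5, 0]
i=4: 9<12, seq[4] = 12+1 = 13 → [9, 10, 11, 12, 13, 1, 5, 0]
i=5: 1<13, seq[5] = 13+1 = 14 → [9, 10, 11, 12, 13, 14, 5, 0]
i=6: 5<14, seq[6] = 14+1 = 15 → [9, 10, 11, 12, 13, 14, 15, 0]
i=7: 0<15, seq[7] = 15+1 = 16 → [9, 10, 11, 12, 13, 14, 15, 16]

16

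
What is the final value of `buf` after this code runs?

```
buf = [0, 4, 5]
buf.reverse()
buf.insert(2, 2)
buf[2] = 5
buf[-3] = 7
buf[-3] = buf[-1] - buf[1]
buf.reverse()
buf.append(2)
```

[0, 5, -7, 5, 2]

reverse → [5, 4, 0]
insert 2 at 2 → [5, 4, 2, 0]
buf[2] = 5 → [5, 4, 5, 0]
buf[-3] = 7 → [5, 7, 5, 0]
buf[-3] = buf[-1]-buf[1] = 0-7 = -7 → [5, -7, 5, 0]
reverse → [0, 5, -7, 5]
append 2 → [0, 5, -7, 5, 2]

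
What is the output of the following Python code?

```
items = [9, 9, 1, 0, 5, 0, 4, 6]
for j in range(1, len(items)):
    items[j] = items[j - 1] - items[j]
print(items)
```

[9, 0, -1, -1, -6, -6, -10, -16]

j=1: items[1] = 9-9 = 0 → [9, 0, 1, 0, 5, 0, 4, 6]
j=2: items[2] = 0-1 = -1 → [9, 0, -1, 0, 5, 0, 4, 6]
j=3: items[3] = (-1)-0 = -1 → [9, 0, -1, -1, 5, 0, 4, 6]
j=4: items[4] = (-1)-5 = -6 → [9, 0, -1, -1, -6, 0, 4, 6]
j=5: items[5] = (-6)-0 = -6 → [9, 0, -1, -1, -6, -6, 4, 6]
j=6: items[6] = (-6)-4 = -10 → [9, 0, -1, -1, -6, -6, -10, 6]
j=7: items[7] = (-10)-6 = -16 → [9, 0, -1, -1, -6, -6, -10, -16]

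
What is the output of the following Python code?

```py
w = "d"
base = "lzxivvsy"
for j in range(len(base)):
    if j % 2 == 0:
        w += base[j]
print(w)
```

j=0: add 'l' → 'dl'
j=1: skip
j=2: add 'x' → 'dlx'
j=3: skip
j=4: add 'v' → 'dlxv'
j=5: skip
j=6: add 's' → 'dlxvs'
j=7: skip

dlxvs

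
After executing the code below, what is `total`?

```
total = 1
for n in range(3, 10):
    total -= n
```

n=3: total = 1-3 = -2
n=4: total = (-2)-4 = -6
n=5: total = (-6)-5 = -11
n=6: total = (-11)-6 = -17
n=7: total = (-17)-7 = -24
n=8: total = (-24)-8 = -32
n=9: total = (-32)-9 = -41

-41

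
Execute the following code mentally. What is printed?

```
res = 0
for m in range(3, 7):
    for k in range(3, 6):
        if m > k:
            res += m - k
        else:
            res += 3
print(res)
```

m=3,k=3: not 3>3, res = 0+3 = 3
m=3,k=4: not 3>4, res = 3+3 = 6
m=3,k=5: not 3>5, res = 6+3 = 9
m=4,k=3: 4>3, res = 9+1 = 10
m=4,k=4: not 4>4, res = 10+3 = 13
m=4,k=5: not 4>5, res = 13+3 = 16
m=5,k=3: 5>3, res = 16+2 = 18
m=5,k=4: 5>4, res = 18+1 = 19
m=5,k=5: not 5>5, res = 19+3 = 22
m=6,k=3: 6>3, res = 22+3 = 25
m=6,k=4: 6>4, res = 25+2 = 27
m=6,k=5: 6>5, res = 27+1 = 28

28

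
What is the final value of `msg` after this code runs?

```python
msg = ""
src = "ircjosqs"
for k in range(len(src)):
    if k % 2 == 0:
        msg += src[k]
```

k=0: add 'i' → 'i'
k=1: skip
k=2: add 'c' → 'ic'
k=3: skip
k=4: add 'o' → 'ico'
k=5: skip
k=6: add 'q' → 'icoq'
k=7: skip

'icoq'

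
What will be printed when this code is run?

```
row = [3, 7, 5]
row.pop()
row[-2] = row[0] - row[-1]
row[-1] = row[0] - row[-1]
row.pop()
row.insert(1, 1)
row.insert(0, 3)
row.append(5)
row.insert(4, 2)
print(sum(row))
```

7

pop() removes 5 → [3, 7]
row[-2] = row[0]-row[-1] = 3-7 = -4 → [-4, 7]
row[-1] = row[0]-row[-1] = (-4)-7 = -11 → [-4, -11]
pop() removes -11 → [-4]
insert 1 at 1 → [-4, 1]
insert 3 at 0 → [3, -4, 1]
append 5 → [3, -4, 1, 5]
insert 2 at 4 → [3, -4, 1, 5, 2]
sum = 7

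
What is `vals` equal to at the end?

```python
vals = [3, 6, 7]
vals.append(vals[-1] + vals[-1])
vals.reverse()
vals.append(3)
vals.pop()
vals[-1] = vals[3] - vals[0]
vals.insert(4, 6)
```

[14, 7, 6, -11, 6]

append vals[-1]+vals[-1] = 7+7 = 14 → [3, 6, 7, 14]
reverse → [14, 7, 6, 3]
append 3 → [14, 7, 6, 3, 3]
pop() removes 3 → [14, 7, 6, 3]
vals[-1] = vals[3]-vals[0] = 3-14 = -11 → [14, 7, 6, -11]
insert 6 at 4 → [14, 7, 6, -11, 6]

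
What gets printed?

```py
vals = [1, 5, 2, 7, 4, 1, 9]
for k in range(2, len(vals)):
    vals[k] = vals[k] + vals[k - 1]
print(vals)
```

k=2: vals[2] = 2+5 = 7 → [1, 5, 7, 7, 4, 1, 9]
k=3: vals[3] = 7+7 = 14 → [1, 5, 7, 14, 4, 1, 9]
k=4: vals[4] = 4+14 = 18 → [1, 5, 7, 14, 18, 1, 9]
k=5: vals[5] = 1+18 = 19 → [1, 5, 7, 14, 18, 19, 9]
k=6: vals[6] = 9+19 = 28 → [1, 5, 7, 14, 18, 19, 28]

[1, 5, 7, 14, 18, 19, 28]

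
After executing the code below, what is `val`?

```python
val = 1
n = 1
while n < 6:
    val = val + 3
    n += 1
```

n=1: val = 1+3 = 4
n=2: val = 4+3 = 7
n=3: val = 7+3 = 10
n=4: val = 10+3 = 13
n=5: val = 13+3 = 16

16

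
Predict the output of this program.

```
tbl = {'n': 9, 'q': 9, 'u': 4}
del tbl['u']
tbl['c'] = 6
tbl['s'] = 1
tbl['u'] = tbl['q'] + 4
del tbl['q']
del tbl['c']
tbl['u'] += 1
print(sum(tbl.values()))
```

24

del 'u' → {'n': 9, 'q': 9}
tbl['c'] = 6 → {'n': 9, 'q': 9, 'c': 6}
tbl['s'] = 1 → {'n': 9, 'q': 9, 'c': 6, 's': 1}
tbl['u'] = tbl['q']+4 = 13 → {'n': 9, 'q': 9, 'c': 6, 's': 1, 'u': 13}
del 'q' → {'n': 9, 'c': 6, 's': 1, 'u': 13}
del 'c' → {'n': 9, 's': 1, 'u': 13}
tbl['u'] = 13+1 = 14 → {'n': 9, 's': 1, 'u': 14}
sum of values = 24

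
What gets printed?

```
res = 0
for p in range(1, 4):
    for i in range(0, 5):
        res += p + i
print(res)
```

60

p=1,i=0: res = 0+1 = 1
p=1,i=1: res = 1+2 = 3
p=1,i=2: res = 3+3 = 6
p=1,i=3: res = 6+4 = 10
p=1,i=4: res = 10+5 = 15
p=2,i=0: res = 15+2 = 17
p=2,i=1: res = 17+3 = 20
p=2,i=2: res = 20+4 = 24
p=2,i=3: res = 24+5 = 29
p=2,i=4: res = 29+6 = 35
p=3,i=0: res = 35+3 = 38
p=3,i=1: res = 38+4 = 42
p=3,i=2: res = 42+5 = 47
p=3,i=3: res = 47+6 = 53
p=3,i=4: res = 53+7 = 60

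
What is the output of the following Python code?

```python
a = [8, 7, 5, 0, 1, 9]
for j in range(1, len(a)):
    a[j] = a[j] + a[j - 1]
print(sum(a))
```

j=1: a[1] = 7+8 = 15 → [8, 15, 5, 0, 1, 9]
j=2: a[2] = 5+15 = 20 → [8, 15, 20, 0, 1, 9]
j=3: a[3] = 0+20 = 20 → [8, 15, 20, 20, 1, 9]
j=4: a[4] = 1+20 = 21 → [8, 15, 20, 20, 21, 9]
j=5: a[5] = 9+21 = 30 → [8, 15, 20, 20, 21, 30]
sum = 114

114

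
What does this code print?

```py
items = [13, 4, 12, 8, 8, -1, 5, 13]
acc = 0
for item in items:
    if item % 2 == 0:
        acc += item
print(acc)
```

32

item=13: not even
item=4: even, acc = 0+4 = 4
item=12: even, acc = 4+12 = 16
item=8: even, acc = 16+8 = 24
item=8: even, acc = 24+8 = 32
item=-1: not even
item=5: not even
item=13: not even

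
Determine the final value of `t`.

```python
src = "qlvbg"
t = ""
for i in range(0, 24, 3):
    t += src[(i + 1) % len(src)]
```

i=0: add src[1]='l' → 'l'
i=3: add src[4]='g' → 'lg'
i=6: add src[2]='v' → 'lgv'
i=9: add src[0]='q' → 'lgvq'
i=12: add src[3]='b' → 'lgvqb'
i=15: add src[1]='l' → 'lgvqbl'
i=18: add src[4]='g' → 'lgvqblg'
i=21: add src[2]='v' → 'lgvqblgv'

'lgvqblgv'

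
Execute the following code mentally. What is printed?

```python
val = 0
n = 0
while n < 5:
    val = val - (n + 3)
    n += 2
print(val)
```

n=0: val = 0-3 = -3
n=2: val = (-3)-5 = -8
n=4: val = (-8)-7 = -15

-15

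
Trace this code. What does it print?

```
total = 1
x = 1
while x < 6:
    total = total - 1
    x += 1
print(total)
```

x=1: total = 1-1 = 0
x=2: total = 0-1 = -1
x=3: total = (-1)-1 = -2
x=4: total = (-2)-1 = -3
x=5: total = (-3)-1 = -4

-4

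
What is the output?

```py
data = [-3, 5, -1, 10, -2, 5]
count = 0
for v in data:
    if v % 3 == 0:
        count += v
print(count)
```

-3

v=-3: %3==0, count = 0+(-3) = -3
v=5: not %3==0
v=-1: not %3==0
v=10: not %3==0
v=-2: not %3==0
v=5: not %3==0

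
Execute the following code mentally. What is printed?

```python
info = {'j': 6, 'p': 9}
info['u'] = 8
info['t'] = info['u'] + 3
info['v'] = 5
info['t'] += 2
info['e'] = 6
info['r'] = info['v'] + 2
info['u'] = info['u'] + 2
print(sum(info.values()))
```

56

info['u'] = 8 → {'j': 6, 'p': 9, 'u': 8}
info['t'] = info['u']+3 = 11 → {'j': 6, 'p': 9, 'u': 8, 't': 11}
info['v'] = 5 → {'j': 6, 'p': 9, 'u': 8, 't': 11, 'v': 5}
info['t'] = 11+2 = 13 → {'j': 6, 'p': 9, 'u': 8, 't': 13, 'v': 5}
info['e'] = 6 → {'j': 6, 'p': 9, 'u': 8, 't': 13, 'v': 5, 'e': 6}
info['r'] = info['v']+2 = 7 → {'j': 6, 'p': 9, 'u': 8, 't': 13, 'v': 5, 'e': 6, 'r': 7}
info['u'] = info['u']+2 = 10 → {'j': 6, 'p': 9, 'u': 10, 't': 13, 'v': 5, 'e': 6, 'r': 7}
sum of values = 56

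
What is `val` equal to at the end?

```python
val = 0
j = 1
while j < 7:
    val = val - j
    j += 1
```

-21

j=1: val = 0-1 = -1
j=2: val = (-1)-2 = -3
j=3: val = (-3)-3 = -6
j=4: val = (-6)-4 = -10
j=5: val = (-10)-5 = -15
j=6: val = (-15)-6 = -21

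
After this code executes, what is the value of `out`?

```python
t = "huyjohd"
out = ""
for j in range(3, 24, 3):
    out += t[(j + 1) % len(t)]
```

j=3: add t[4]='o' → 'o'
j=6: add t[0]='h' → 'oh'
j=9: add t[3]='j' → 'ohj'
j=12: add t[6]='d' → 'ohjd'
j=15: add t[2]='y' → 'ohjdy'
j=18: add t[5]='h' → 'ohjdyh'
j=21: add t[1]='u' → 'ohjdyhu'

'ohjdyhu'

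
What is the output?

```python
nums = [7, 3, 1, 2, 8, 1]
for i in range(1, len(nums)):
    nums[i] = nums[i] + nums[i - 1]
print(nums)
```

i=1: nums[1] = 3+7 = 10 → [7, 10, 1, 2, 8, 1]
i=2: nums[2] = 1+10 = 11 → [7, 10, 11, 2, 8, 1]
i=3: nums[3] = 2+11 = 13 → [7, 10, 11, 13, 8, 1]
i=4: nums[4] = 8+13 = 21 → [7, 10, 11, 13, 21, 1]
i=5: nums[5] = 1+21 = 22 → [7, 10, 11, 13, 21, 22]

[7, 10, 11, 13, 21, 22]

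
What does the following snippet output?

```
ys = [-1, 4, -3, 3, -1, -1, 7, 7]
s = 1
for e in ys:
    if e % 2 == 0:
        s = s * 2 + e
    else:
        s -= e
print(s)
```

-4

e=-1: not even, s = 1-(-1) = 2
e=4: even, s = 2*2+4 = 8
e=-3: not even, s = 8-(-3) = 11
e=3: not even, s = 11-3 = 8
e=-1: not even, s = 8-(-1) = 9
e=-1: not even, s = 9-(-1) = 10
e=7: not even, s = 10-7 = 3
e=7: not even, s = 3-7 = -4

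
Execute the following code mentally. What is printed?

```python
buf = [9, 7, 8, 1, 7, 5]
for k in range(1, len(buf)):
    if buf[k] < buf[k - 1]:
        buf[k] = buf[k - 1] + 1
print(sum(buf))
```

69

k=1: 7<9, buf[1] = 9+1 = 10 → [9, 10, 8, 1, 7, 5]
k=2: 8<10, buf[2] = 10+1 = 11 → [9, 10, 11, 1, 7, 5]
k=3: 1<11, buf[3] = 11+1 = 12 → [9, 10, 11, 12, 7, 5]
k=4: 7<12, buf[4] = 12+1 = 13 → [9, 10, 11, 12, 13, 5]
k=5: 5<13, buf[5] = 13+1 = 14 → [9, 10, 11, 12, 13, 14]
sum = 69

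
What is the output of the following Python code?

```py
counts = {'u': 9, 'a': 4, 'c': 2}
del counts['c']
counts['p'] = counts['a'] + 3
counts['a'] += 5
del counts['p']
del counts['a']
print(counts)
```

{'u': 9}

del 'c' → {'u': 9, 'a': 4}
counts['p'] = counts['a']+3 = 7 → {'u': 9, 'a': 4, 'p': 7}
counts['a'] = 4+5 = 9 → {'u': 9, 'a': 9, 'p': 7}
del 'p' → {'u': 9, 'a': 9}
del 'a' → {'u': 9}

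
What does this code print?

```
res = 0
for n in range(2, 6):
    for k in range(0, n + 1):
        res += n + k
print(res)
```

102

n=2,k=0: res = 0+2 = 2
n=2,k=1: res = 2+3 = 5
n=2,k=2: res = 5+4 = 9
n=3,k=0: res = 9+3 = 12
n=3,k=1: res = 12+4 = 16
n=3,k=2: res = 16+5 = 21
n=3,k=3: res = 21+6 = 27
n=4,k=0: res = 27+4 = 31
n=4,k=1: res = 31+5 = 36
n=4,k=2: res = 36+6 = 42
n=4,k=3: res = 42+7 = 49
n=4,k=4: res = 49+8 = 57
n=5,k=0: res = 57+5 = 62
n=5,k=1: res = 62+6 = 68
n=5,k=2: res = 68+7 = 75
n=5,k=3: res = 75+8 = 83
n=5,k=4: res = 83+9 = 92
n=5,k=5: res = 92+10 = 102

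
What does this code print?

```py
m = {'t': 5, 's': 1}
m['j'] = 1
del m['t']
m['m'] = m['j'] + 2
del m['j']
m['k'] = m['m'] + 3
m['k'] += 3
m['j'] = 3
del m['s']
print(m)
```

m['j'] = 1 → {'t': 5, 's': 1, 'j': 1}
del 't' → {'s': 1, 'j': 1}
m['m'] = m['j']+2 = 3 → {'s': 1, 'j': 1, 'm': 3}
del 'j' → {'s': 1, 'm': 3}
m['k'] = m['m']+3 = 6 → {'s': 1, 'm': 3, 'k': 6}
m['k'] = 6+3 = 9 → {'s': 1, 'm': 3, 'k': 9}
m['j'] = 3 → {'s': 1, 'm': 3, 'k': 9, 'j': 3}
del 's' → {'m': 3, 'k': 9, 'j': 3}

{'m': 3, 'k': 9, 'j': 3}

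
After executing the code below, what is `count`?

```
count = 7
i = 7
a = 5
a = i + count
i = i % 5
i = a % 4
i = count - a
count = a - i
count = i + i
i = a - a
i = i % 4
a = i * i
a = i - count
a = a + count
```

-14

a = 7+7 = 14
i = 7%5 = 2
i = 14%4 = 2
i = 7-14 = -7
count = 14-(-7) = 21
count = (-7)+(-7) = -14
i = 14-14 = 0
i = 0%4 = 0
a = 0*0 = 0
a = 0-(-14) = 14
a = 14+(-14) = 0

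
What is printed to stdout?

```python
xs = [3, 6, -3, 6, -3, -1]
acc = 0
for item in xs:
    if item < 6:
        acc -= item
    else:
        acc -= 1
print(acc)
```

item=3: <6, acc = 0-3 = -3
item=6: not <6, acc = (-3)-1 = -4
item=-3: <6, acc = (-4)-(-3) = -1
item=6: not <6, acc = (-1)-1 = -2
item=-3: <6, acc = (-2)-(-3) = 1
item=-1: <6, acc = 1-(-1) = 2

2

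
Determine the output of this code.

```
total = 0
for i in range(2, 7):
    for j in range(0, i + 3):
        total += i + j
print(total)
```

260

i=2,j=0: total = 0+2 = 2
i=2,j=1: total = 2+3 = 5
i=2,j=2: total = 5+4 = 9
i=2,j=3: total = 9+5 = 14
i=2,j=4: total = 14+6 = 20
i=3,j=0: total = 20+3 = 23
i=3,j=1: total = 23+4 = 27
i=3,j=2: total = 27+5 = 32
i=3,j=3: total = 32+6 = 38
i=3,j=4: total = 38+7 = 45
i=3,j=5: total = 45+8 = 53
i=4,j=0: total = 53+4 = 57
i=4,j=1: total = 57+5 = 62
i=4,j=2: total = 62+6 = 68
i=4,j=3: total = 68+7 = 75
i=4,j=4: total = 75+8 = 83
i=4,j=5: total = 83+9 = 92
i=4,j=6: total = 92+10 = 102
i=5,j=0: total = 102+5 = 107
i=5,j=1: total = 107+6 = 113
i=5,j=2: total = 113+7 = 120
i=5,j=3: total = 120+8 = 128
i=5,j=4: total = 128+9 = 137
i=5,j=5: total = 137+10 = 147
i=5,j=6: total = 147+11 = 158
i=5,j=7: total = 158+12 = 170
i=6,j=0: total = 170+6 = 176
i=6,j=1: total = 176+7 = 183
i=6,j=2: total = 183+8 = 191
i=6,j=3: total = 191+9 = 200
i=6,j=4: total = 200+10 = 210
i=6,j=5: total = 210+11 = 221
i=6,j=6: total = 221+12 = 233
i=6,j=7: total = 233+13 = 246
i=6,j=8: total = 246+14 = 260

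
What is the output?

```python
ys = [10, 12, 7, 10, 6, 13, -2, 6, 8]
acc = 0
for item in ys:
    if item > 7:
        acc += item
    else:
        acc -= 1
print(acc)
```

item=10: >7, acc = 0+10 = 10
item=12: >7, acc = 10+12 = 22
item=7: not >7, acc = 22-1 = 21
item=10: >7, acc = 21+10 = 31
item=6: not >7, acc = 31-1 = 30
item=13: >7, acc = 30+13 = 43
item=-2: not >7, acc = 43-1 = 42
item=6: not >7, acc = 42-1 = 41
item=8: >7, acc = 41+8 = 49

49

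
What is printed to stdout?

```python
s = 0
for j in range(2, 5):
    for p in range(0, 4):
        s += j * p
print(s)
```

j=2,p=0: s = 0+0 = 0
j=2,p=1: s = 0+2 = 2
j=2,p=2: s = 2+4 = 6
j=2,p=3: s = 6+6 = 12
j=3,p=0: s = 12+0 = 12
j=3,p=1: s = 12+3 = 15
j=3,p=2: s = 15+6 = 21
j=3,p=3: s = 21+9 = 30
j=4,p=0: s = 30+0 = 30
j=4,p=1: s = 30+4 = 34
j=4,p=2: s = 34+8 = 42
j=4,p=3: s = 42+12 = 54

54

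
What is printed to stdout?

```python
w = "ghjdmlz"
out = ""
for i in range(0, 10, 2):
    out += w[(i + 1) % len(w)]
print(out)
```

i=0: add w[1]='h' → 'h'
i=2: add w[3]='d' → 'hd'
i=4: add w[5]='l' → 'hdl'
i=6: add w[0]='g' → 'hdlg'
i=8: add w[2]='j' → 'hdlgj'

hdlgj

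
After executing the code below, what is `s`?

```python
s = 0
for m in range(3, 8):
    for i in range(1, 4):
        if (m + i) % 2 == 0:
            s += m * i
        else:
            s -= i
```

66

m=3,i=1: even sum, s = 0+3 = 3
m=3,i=2: odd sum, s = 3-2 = 1
m=3,i=3: even sum, s = 1+9 = 10
m=4,i=1: odd sum, s = 10-1 = 9
m=4,i=2: even sum, s = 9+8 = 17
m=4,i=3: odd sum, s = 17-3 = 14
m=5,i=1: even sum, s = 14+5 = 19
m=5,i=2: odd sum, s = 19-2 = 17
m=5,i=3: even sum, s = 17+15 = 32
m=6,i=1: odd sum, s = 32-1 = 31
m=6,i=2: even sum, s = 31+12 = 43
m=6,i=3: odd sum, s = 43-3 = 40
m=7,i=1: even sum, s = 40+7 = 47
m=7,i=2: odd sum, s = 47-2 = 45
m=7,i=3: even sum, s = 45+21 = 66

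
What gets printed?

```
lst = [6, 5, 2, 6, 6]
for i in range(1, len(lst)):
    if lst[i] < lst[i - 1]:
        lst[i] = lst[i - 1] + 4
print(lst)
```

[6, 10, 14, 18, 22]

i=1: 5<6, lst[1] = 6+4 = 10 → [6, 10, 2, 6, 6]
i=2: 2<10, lst[2] = 10+4 = 14 → [6, 10, 14, 6, 6]
i=3: 6<14, lst[3] = 14+4 = 18 → [6, 10, 14, 18, 6]
i=4: 6<18, lst[4] = 18+4 = 22 → [6, 10, 14, 18, 22]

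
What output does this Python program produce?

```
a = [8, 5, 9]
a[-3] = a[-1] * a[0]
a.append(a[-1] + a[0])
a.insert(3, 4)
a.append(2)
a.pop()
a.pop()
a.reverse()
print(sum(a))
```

90

a[-3] = a[-1]*a[0] = 9*8 = 72 → [72, 5, 9]
append a[-1]+a[0] = 9+72 = 81 → [72, 5, 9, 81]
insert 4 at 3 → [72, 5, 9, 4, 81]
append 2 → [72, 5, 9, 4, 81, 2]
pop() removes 2 → [72, 5, 9, 4, 81]
pop() removes 81 → [72, 5, 9, 4]
reverse → [4, 9, 5, 72]
sum = 90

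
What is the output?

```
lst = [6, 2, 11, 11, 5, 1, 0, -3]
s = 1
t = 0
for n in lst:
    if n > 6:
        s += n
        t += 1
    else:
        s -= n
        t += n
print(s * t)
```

156

n=6: not >6, s = 1-6 = -5; t=6
n=2: not >6, s = (-5)-2 = -7; t=8
n=11: >6, s = (-7)+11 = 4; t=9
n=11: >6, s = 4+11 = 15; t=10
n=5: not >6, s = 15-5 = 10; t=15
n=1: not >6, s = 10-1 = 9; t=16
n=0: not >6, s = 9-0 = 9; t=16
n=-3: not >6, s = 9-(-3) = 12; t=13
s*t = 12*13 = 156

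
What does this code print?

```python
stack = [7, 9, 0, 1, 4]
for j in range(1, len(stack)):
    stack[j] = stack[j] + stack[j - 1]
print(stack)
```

[7, 16, 16, 17, 21]

j=1: stack[1] = 9+7 = 16 → [7, 16, 0, 1, 4]
j=2: stack[2] = 0+16 = 16 → [7, 16, 16, 1, 4]
j=3: stack[3] = 1+16 = 17 → [7, 16, 16, 17, 4]
j=4: stack[4] = 4+17 = 21 → [7, 16, 16, 17, 21]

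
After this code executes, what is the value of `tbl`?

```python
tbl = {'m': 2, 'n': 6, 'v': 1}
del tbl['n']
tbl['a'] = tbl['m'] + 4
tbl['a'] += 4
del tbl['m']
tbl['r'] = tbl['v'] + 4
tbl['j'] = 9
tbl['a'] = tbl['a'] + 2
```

del 'n' → {'m': 2, 'v': 1}
tbl['a'] = tbl['m']+4 = 6 → {'m': 2, 'v': 1, 'a': 6}
tbl['a'] = 6+4 = 10 → {'m': 2, 'v': 1, 'a': 10}
del 'm' → {'v': 1, 'a': 10}
tbl['r'] = tbl['v']+4 = 5 → {'v': 1, 'a': 10, 'r': 5}
tbl['j'] = 9 → {'v': 1, 'a': 10, 'r': 5, 'j': 9}
tbl['a'] = tbl['a']+2 = 12 → {'v': 1, 'a': 12, 'r': 5, 'j': 9}

{'v': 1, 'a': 12, 'r': 5, 'j': 9}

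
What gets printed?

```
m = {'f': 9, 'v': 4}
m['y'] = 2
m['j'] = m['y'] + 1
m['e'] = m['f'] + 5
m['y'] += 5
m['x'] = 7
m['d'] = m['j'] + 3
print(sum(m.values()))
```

m['y'] = 2 → {'f': 9, 'v': 4, 'y': 2}
m['j'] = m['y']+1 = 3 → {'f': 9, 'v': 4, 'y': 2, 'j': 3}
m['e'] = m['f']+5 = 14 → {'f': 9, 'v': 4, 'y': 2, 'j': 3, 'e': 14}
m['y'] = 2+5 = 7 → {'f': 9, 'v': 4, 'y': 7, 'j': 3, 'e': 14}
m['x'] = 7 → {'f': 9, 'v': 4, 'y': 7, 'j': 3, 'e': 14, 'x': 7}
m['d'] = m['j']+3 = 6 → {'f': 9, 'v': 4, 'y': 7, 'j': 3, 'e': 14, 'x': 7, 'd': 6}
sum of values = 50

50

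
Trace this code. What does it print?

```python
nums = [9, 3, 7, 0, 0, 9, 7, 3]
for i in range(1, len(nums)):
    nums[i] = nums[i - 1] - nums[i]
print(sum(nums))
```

i=1: nums[1] = 9-3 = 6 → [9, 6, 7, 0, 0, 9, 7, 3]
i=2: nums[2] = 6-7 = -1 → [9, 6, -1, 0, 0, 9, 7, 3]
i=3: nums[3] = (-1)-0 = -1 → [9, 6, -1, -1, 0, 9, 7, 3]
i=4: nums[4] = (-1)-0 = -1 → [9, 6, -1, -1, -1, 9, 7, 3]
i=5: nums[5] = (-1)-9 = -10 → [9, 6, -1, -1, -1, -10, 7, 3]
i=6: nums[6] = (-10)-7 = -17 → [9, 6, -1, -1, -1, -10, -17, 3]
i=7: nums[7] = (-17)-3 = -20 → [9, 6, -1, -1, -1, -10, -17, -20]
sum = -35

-35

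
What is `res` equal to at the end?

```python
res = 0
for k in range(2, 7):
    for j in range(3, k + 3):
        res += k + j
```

k=2,j=3: res = 0+5 = 5
k=2,j=4: res = 5+6 = 11
k=3,j=3: res = 11+6 = 17
k=3,j=4: res = 17+7 = 24
k=3,j=5: res = 24+8 = 32
k=4,j=3: res = 32+7 = 39
k=4,j=4: res = 39+8 = 47
k=4,j=5: res = 47+9 = 56
k=4,j=6: res = 56+10 = 66
k=5,j=3: res = 66+8 = 74
k=5,j=4: res = 74+9 = 83
k=5,j=5: res = 83+10 = 93
k=5,j=6: res = 93+11 = 104
k=5,j=7: res = 104+12 = 116
k=6,j=3: res = 116+9 = 125
k=6,j=4: res = 125+10 = 135
k=6,j=5: res = 135+11 = 146
k=6,j=6: res = 146+12 = 158
k=6,j=7: res = 158+13 = 171
k=6,j=8: res = 171+14 = 185

185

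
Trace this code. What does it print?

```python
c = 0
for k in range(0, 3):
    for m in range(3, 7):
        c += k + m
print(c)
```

66

k=0,m=3: c = 0+3 = 3
k=0,m=4: c = 3+4 = 7
k=0,m=5: c = 7+5 = 12
k=0,m=6: c = 12+6 = 18
k=1,m=3: c = 18+4 = 22
k=1,m=4: c = 22+5 = 27
k=1,m=5: c = 27+6 = 33
k=1,m=6: c = 33+7 = 40
k=2,m=3: c = 40+5 = 45
k=2,m=4: c = 45+6 = 51
k=2,m=5: c = 51+7 = 58
k=2,m=6: c = 58+8 = 66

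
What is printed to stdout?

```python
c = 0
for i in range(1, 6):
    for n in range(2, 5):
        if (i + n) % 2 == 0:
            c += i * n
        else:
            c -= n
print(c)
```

i=1,n=2: odd sum, c = 0-2 = -2
i=1,n=3: even sum, c = (-2)+3 = 1
i=1,n=4: odd sum, c = 1-4 = -3
i=2,n=2: even sum, c = (-3)+4 = 1
i=2,n=3: odd sum, c = 1-3 = -2
i=2,n=4: even sum, c = (-2)+8 = 6
i=3,n=2: odd sum, c = 6-2 = 4
i=3,n=3: even sum, c = 4+9 = 13
i=3,n=4: odd sum, c = 13-4 = 9
i=4,n=2: even sum, c = 9+8 = 17
i=4,n=3: odd sum, c = 17-3 = 14
i=4,n=4: even sum, c = 14+16 = 30
i=5,n=2: odd sum, c = 30-2 = 28
i=5,n=3: even sum, c = 28+15 = 43
i=5,n=4: odd sum, c = 43-4 = 39

39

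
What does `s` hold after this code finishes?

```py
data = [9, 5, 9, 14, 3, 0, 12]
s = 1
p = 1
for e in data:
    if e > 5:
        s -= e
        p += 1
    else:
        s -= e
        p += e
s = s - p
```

-64

e=9: >5, s = 1-9 = -8; p=2
e=5: not >5, s = (-8)-5 = -13; p=7
e=9: >5, s = (-13)-9 = -22; p=8
e=14: >5, s = (-22)-14 = -36; p=9
e=3: not >5, s = (-36)-3 = -39; p=12
e=0: not >5, s = (-39)-0 = -39; p=12
e=12: >5, s = (-39)-12 = -51; p=13
s-p = (-51)-13 = -64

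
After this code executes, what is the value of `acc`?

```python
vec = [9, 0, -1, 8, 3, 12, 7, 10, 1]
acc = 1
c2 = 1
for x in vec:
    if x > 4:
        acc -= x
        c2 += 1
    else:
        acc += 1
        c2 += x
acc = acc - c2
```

-50

x=9: >4, acc = 1-9 = -8; c2=2
x=0: not >4, acc = (-8)+1 = -7; c2=2
x=-1: not >4, acc = (-7)+1 = -6; c2=1
x=8: >4, acc = (-6)-8 = -14; c2=2
x=3: not >4, acc = (-14)+1 = -13; c2=5
x=12: >4, acc = (-13)-12 = -25; c2=6
x=7: >4, acc = (-25)-7 = -32; c2=7
x=10: >4, acc = (-32)-10 = -42; c2=8
x=1: not >4, acc = (-42)+1 = -41; c2=9
acc-c2 = (-41)-9 = -50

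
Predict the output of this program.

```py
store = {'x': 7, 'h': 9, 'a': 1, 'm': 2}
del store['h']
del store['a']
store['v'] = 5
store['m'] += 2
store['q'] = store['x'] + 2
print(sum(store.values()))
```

25

del 'h' → {'x': 7, 'a': 1, 'm': 2}
del 'a' → {'x': 7, 'm': 2}
store['v'] = 5 → {'x': 7, 'm': 2, 'v': 5}
store['m'] = 2+2 = 4 → {'x': 7, 'm': 4, 'v': 5}
store['q'] = store['x']+2 = 9 → {'x': 7, 'm': 4, 'v': 5, 'q': 9}
sum of values = 25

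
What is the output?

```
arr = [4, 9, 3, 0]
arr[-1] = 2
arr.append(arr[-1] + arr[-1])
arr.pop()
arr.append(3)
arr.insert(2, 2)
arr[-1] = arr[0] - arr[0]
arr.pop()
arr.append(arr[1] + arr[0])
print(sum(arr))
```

33

arr[-1] = 2 → [4, 9, 3, 2]
append arr[-1]+arr[-1] = 2+2 = 4 → [4, 9, 3, 2, 4]
pop() removes 4 → [4, 9, 3, 2]
append 3 → [4, 9, 3, 2, 3]
insert 2 at 2 → [4, 9, 2, 3, 2, 3]
arr[-1] = arr[0]-arr[0] = 4-4 = 0 → [4, 9, 2, 3, 2, 0]
pop() removes 0 → [4, 9, 2, 3, 2]
append arr[1]+arr[0] = 9+4 = 13 → [4, 9, 2, 3, 2, 13]
sum = 33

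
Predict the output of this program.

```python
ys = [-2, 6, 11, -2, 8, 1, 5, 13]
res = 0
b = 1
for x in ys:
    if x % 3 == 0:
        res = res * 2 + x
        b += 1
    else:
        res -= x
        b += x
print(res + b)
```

x=-2: not %3==0, res = 0-(-2) = 2; b=-1
x=6: %3==0, res = 2*2+6 = 10; b=0
x=11: not %3==0, res = 10-11 = -1; b=11
x=-2: not %3==0, res = (-1)-(-2) = 1; b=9
x=8: not %3==0, res = 1-8 = -7; b=17
x=1: not %3==0, res = (-7)-1 = -8; b=18
x=5: not %3==0, res = (-8)-5 = -13; b=23
x=13: not %3==0, res = (-13)-13 = -26; b=36
res+b = (-26)+36 = 10

10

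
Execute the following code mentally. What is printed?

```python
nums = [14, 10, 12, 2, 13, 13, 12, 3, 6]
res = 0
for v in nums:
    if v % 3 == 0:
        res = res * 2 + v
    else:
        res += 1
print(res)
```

v=14: not %3==0, res = 0+1 = 1
v=10: not %3==0, res = 1+1 = 2
v=12: %3==0, res = 2*2+12 = 16
v=2: not %3==0, res = 16+1 = 17
v=13: not %3==0, res = 17+1 = 18
v=13: not %3==0, res = 18+1 = 19
v=12: %3==0, res = 19*2+12 = 50
v=3: %3==0, res = 50*2+3 = 103
v=6: %3==0, res = 103*2+6 = 212

212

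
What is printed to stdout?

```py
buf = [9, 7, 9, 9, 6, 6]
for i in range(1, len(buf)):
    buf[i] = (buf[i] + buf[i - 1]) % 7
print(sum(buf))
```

i=1: buf[1] = (7+9)%7 = 2 → [9, 2, 9, 9, 6, 6]
i=2: buf[2] = (9+2)%7 = 4 → [9, 2, 4, 9, 6, 6]
i=3: buf[3] = (9+4)%7 = 6 → [9, 2, 4, 6, 6, 6]
i=4: buf[4] = (6+6)%7 = 5 → [9, 2, 4, 6, 5, 6]
i=5: buf[5] = (6+5)%7 = 4 → [9, 2, 4, 6, 5, 4]
sum = 30

30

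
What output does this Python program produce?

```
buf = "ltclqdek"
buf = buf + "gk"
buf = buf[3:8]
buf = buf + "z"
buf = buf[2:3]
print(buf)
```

d

+ 'gk' → 'ltclqdekgk'
slice [3:8] → 'lqdek'
+ 'z' → 'lqdekz'
slice [2:3] → 'd'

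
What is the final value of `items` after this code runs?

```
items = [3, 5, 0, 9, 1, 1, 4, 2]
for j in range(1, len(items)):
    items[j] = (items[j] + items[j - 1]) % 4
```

[3, 0, 0, 1, 2, 3, 3, 1]

j=1: items[1] = (5+3)%4 = 0 → [3, 0, 0, 9, 1, 1, 4, 2]
j=2: items[2] = (0+0)%4 = 0 → [3, 0, 0, 9, 1, 1, 4, 2]
j=3: items[3] = (9+0)%4 = 1 → [3, 0, 0, 1, 1, 1, 4, 2]
j=4: items[4] = (1+1)%4 = 2 → [3, 0, 0, 1, 2, 1, 4, 2]
j=5: items[5] = (1+2)%4 = 3 → [3, 0, 0, 1, 2, 3, 4, 2]
j=6: items[6] = (4+3)%4 = 3 → [3, 0, 0, 1, 2, 3, 3, 2]
j=7: items[7] = (2+3)%4 = 1 → [3, 0, 0, 1, 2, 3, 3, 1]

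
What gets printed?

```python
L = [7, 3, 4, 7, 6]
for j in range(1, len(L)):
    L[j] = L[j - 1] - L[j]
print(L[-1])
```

j=1: L[1] = 7-3 = 4 → [7, 4, 4, 7, 6]
j=2: L[2] = 4-4 = 0 → [7, 4, 0, 7, 6]
j=3: L[3] = 0-7 = -7 → [7, 4, 0, -7, 6]
j=4: L[4] = (-7)-6 = -13 → [7, 4, 0, -7, -13]

-13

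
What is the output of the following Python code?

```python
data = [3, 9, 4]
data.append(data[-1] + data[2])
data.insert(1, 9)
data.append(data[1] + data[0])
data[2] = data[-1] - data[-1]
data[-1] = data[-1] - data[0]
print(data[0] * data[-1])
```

append data[-1]+data[2] = 4+4 = 8 → [3, 9, 4, 8]
insert 9 at 1 → [3, 9, 9, 4, 8]
append data[1]+data[0] = 9+3 = 12 → [3, 9, 9, 4, 8, 12]
data[2] = data[-1]-data[-1] = 12-12 = 0 → [3, 9, 0, 4, 8, 12]
data[-1] = data[-1]-data[0] = 12-3 = 9 → [3, 9, 0, 4, 8, 9]
data[0]*data[-1] = 3*9 = 27

27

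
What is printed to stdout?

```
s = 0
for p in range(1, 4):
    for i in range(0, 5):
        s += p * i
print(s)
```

60

p=1,i=0: s = 0+0 = 0
p=1,i=1: s = 0+1 = 1
p=1,i=2: s = 1+2 = 3
p=1,i=3: s = 3+3 = 6
p=1,i=4: s = 6+4 = 10
p=2,i=0: s = 10+0 = 10
p=2,i=1: s = 10+2 = 12
p=2,i=2: s = 12+4 = 16
p=2,i=3: s = 16+6 = 22
p=2,i=4: s = 22+8 = 30
p=3,i=0: s = 30+0 = 30
p=3,i=1: s = 30+3 = 33
p=3,i=2: s = 33+6 = 39
p=3,i=3: s = 39+9 = 48
p=3,i=4: s = 48+12 = 60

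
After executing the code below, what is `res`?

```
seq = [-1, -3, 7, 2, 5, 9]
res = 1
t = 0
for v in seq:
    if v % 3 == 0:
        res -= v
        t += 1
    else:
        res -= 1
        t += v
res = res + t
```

v=-1: not %3==0, res = 1-1 = 0; t=-1
v=-3: %3==0, res = 0-(-3) = 3; t=0
v=7: not %3==0, res = 3-1 = 2; t=7
v=2: not %3==0, res = 2-1 = 1; t=9
v=5: not %3==0, res = 1-1 = 0; t=14
v=9: %3==0, res = 0-9 = -9; t=15
res+t = (-9)+15 = 6

6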